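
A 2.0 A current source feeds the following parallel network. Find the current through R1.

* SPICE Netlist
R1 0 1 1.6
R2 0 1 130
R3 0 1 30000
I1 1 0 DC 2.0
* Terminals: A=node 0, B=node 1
All resistors sit directly between nodes 0 and 1, so they are in parallel and share one voltage V; the full source current 2 A splits among them.
1/R_par = 1/1.6 + 1/130 + 1/30000 = 0.6327 S  =>  R_par = 1.58 Ω
V = I × R_par = 2 × 1.58 = 3.161 V
I_R1 = V/R1 = 3.161/1.6 = 1.976 A

Final answer: 1.976 A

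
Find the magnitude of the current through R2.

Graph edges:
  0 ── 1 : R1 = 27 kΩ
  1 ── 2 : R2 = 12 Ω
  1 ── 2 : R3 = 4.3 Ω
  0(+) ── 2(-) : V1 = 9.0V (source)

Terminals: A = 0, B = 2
Nodal analysis, taking node 2 as the 0 V reference.
Source V1 fixes V_0 = 9 V.
KCL at each unknown node (sum of currents leaving = 0; resistances in Ω):
  Node 1: (V_1 - 9)/27000 + (V_1 - 0)/12 + (V_1 - 0)/4.3 = 0
Collecting terms: 0.3159 × V_1 = 0.0003333  =>  V_1 = 0.001055 V
I_R2 = (V_1 - V_2)/R2 = (0.001055 - 0)/12 = 0.00008792 A
|I_R2| = 0.00008792 A

Final answer: |I_R2| = 8.792e-05 A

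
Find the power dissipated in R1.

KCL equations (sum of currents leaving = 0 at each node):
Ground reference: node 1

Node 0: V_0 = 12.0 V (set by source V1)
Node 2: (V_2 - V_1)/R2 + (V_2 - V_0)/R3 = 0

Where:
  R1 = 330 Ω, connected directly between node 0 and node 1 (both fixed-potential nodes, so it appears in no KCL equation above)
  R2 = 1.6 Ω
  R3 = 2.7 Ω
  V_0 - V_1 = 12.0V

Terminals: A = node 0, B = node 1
Nodal analysis, taking node 1 as the 0 V reference.
Source V1 fixes V_0 = 12 V.
KCL at each unknown node (sum of currents leaving = 0; resistances in Ω):
  Node 2: (V_2 - 0)/1.6 + (V_2 - 12)/2.7 = 0
Collecting terms: 0.9954 × V_2 = 4.444  =>  V_2 = 4.465 V
I_R1 = (V_0 - V_1)/R1 = (12 - 0)/330 = 0.03636 A
P_R1 = I_R1² × R1 = (0.03636)² × 330 = 0.4364 W

Final answer: 0.4364 W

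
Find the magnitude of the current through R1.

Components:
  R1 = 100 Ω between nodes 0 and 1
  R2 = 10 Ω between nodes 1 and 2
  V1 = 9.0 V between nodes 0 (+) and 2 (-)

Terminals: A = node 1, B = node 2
Nodal analysis, taking node 2 as the 0 V reference.
Source V1 fixes V_0 = 9 V.
KCL at each unknown node (sum of currents leaving = 0; resistances in Ω):
  Node 1: (V_1 - 9)/100 + (V_1 - 0)/10 = 0
Collecting terms: 0.11 × V_1 = 0.09  =>  V_1 = 0.8182 V
I_R1 = (V_0 - V_1)/R1 = (9 - 0.8182)/100 = 0.08182 A
|I_R1| = 0.08182 A

Final answer: |I_R1| = 0.08182 A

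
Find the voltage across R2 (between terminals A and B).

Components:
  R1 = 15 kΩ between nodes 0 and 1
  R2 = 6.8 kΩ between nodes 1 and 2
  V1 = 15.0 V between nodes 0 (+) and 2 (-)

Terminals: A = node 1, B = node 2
R1 and R2 are in series across V1 (node 0 → node 1 → node 2), and the output A–B is taken across R2, so this is a voltage divider.
Series current: I = V1/(R1 + R2) = 15/(15000 + 6800) = 15/21800 = 0.0006881 A
V_R2 = I × R2 = V1 × R2/(R1 + R2) = 15 × 6800/21800 = 4.679 V

Final answer: 4.679 V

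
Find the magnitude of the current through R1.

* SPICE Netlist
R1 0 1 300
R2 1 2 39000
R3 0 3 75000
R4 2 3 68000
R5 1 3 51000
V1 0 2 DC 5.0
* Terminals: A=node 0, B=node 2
Nodal analysis, taking node 2 as the 0 V reference.
Source V1 fixes V_0 = 5 V.
KCL at each unknown node (sum of currents leaving = 0; resistances in Ω):
  Node 1: (V_1 - 5)/300 + (V_1 - 0)/39000 + (V_1 - V_3)/51000 = 0
  Node 3: (V_3 - 5)/75000 + (V_3 - 0)/68000 + (V_3 - V_1)/51000 = 0
Collecting terms (coefficients in siemens):
  0.003379·V_1 - 0.00001961·V_3 = 0.01667
  0.00004765·V_3 - 0.00001961·V_1 = 0.00006667
Determinant D = (0.003379)(0.00004765) - (-0.00001961)(-0.00001961) = 0.0000001606
V_1 = [(0.01667)(0.00004765) - (-0.00001961)(0.00006667)]/D = 4.953 V
V_3 = [(0.003379)(0.00006667) - (0.01667)(-0.00001961)]/D = 3.437 V
I_R1 = (V_0 - V_1)/R1 = (5 - 4.953)/300 = 0.0001567 A
|I_R1| = 0.0001567 A

Final answer: |I_R1| = 0.0001567 A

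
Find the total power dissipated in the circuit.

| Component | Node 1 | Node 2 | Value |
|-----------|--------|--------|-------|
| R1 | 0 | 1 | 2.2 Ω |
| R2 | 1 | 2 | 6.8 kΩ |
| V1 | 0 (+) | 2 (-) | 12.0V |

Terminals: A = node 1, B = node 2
Nodal analysis, taking node 2 as the 0 V reference.
Source V1 fixes V_0 = 12 V.
KCL at each unknown node (sum of currents leaving = 0; resistances in Ω):
  Node 1: (V_1 - 12)/2.2 + (V_1 - 0)/6800 = 0
Collecting terms: 0.4547 × V_1 = 5.455  =>  V_1 = 12 V
Power in each resistor, P = (ΔV)²/R:
  P_R1 = (12 - 12)²/2.2 = 0.000006847 W
  P_R2 = (12 - 0)²/6800 = 0.02116 W
P_total = P_R1 + P_R2 = 0.02117 W

Final answer: 0.02117 W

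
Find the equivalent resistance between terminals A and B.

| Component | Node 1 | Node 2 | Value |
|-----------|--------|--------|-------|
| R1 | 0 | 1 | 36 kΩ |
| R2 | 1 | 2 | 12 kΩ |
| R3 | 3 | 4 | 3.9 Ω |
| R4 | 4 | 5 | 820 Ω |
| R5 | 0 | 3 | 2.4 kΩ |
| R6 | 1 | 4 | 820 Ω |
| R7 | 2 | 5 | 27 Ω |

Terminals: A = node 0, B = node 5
The network is not a plain series/parallel combination. Inject a 1 A test current into terminal A (node 0) and return it from terminal B (node 5); then R_eq = V_A / (1 A).
Nodal analysis, taking node 5 as the 0 V reference.
Current source I_test pushes 1 A into node 0 and draws it out of node 5.
KCL at each unknown node (sum of currents leaving = 0; resistances in Ω):
  Node 0: (V_0 - V_1)/36000 + (V_0 - V_3)/2400 - 1 = 0
  Node 1: (V_1 - V_0)/36000 + (V_1 - V_2)/12000 + (V_1 - V_4)/820 = 0
  Node 2: (V_2 - V_1)/12000 + (V_2 - 0)/27 = 0
  Node 3: (V_3 - V_0)/2400 + (V_3 - V_4)/3.9 = 0
  Node 4: (V_4 - V_1)/820 + (V_4 - V_3)/3.9 + (V_4 - 0)/820 = 0
Collecting terms (coefficients in siemens):
  0.0004444·V_0 - 0.00002778·V_1 - 0.0004167·V_3 = 1
  0.001331·V_1 - 0.00002778·V_0 - 0.00008333·V_2 - 0.00122·V_4 = 0
  0.03712·V_2 - 0.00008333·V_1 = 0
  0.2568·V_3 - 0.0004167·V_0 - 0.2564·V_4 = 0
  0.2588·V_4 - 0.00122·V_1 - 0.2564·V_3 = 0
Solving these 5 simultaneous equations (Gaussian elimination) gives:
  V_0 = 3021 V, V_1 = 766.8 V, V_2 = 1.721 V, V_3 = 771.4 V
  V_4 = 767.7 V
R_eq = V_0 / 1 A = 3021 Ω = 3.021 kΩ

Final answer: 3.021 kΩ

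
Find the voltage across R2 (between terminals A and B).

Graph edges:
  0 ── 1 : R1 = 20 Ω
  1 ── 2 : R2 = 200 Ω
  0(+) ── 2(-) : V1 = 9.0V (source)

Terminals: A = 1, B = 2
R1 and R2 are in series across V1 (node 0 → node 1 → node 2), and the output A–B is taken across R2, so this is a voltage divider.
Series current: I = V1/(R1 + R2) = 9/(20 + 200) = 9/220 = 0.04091 A
V_R2 = I × R2 = V1 × R2/(R1 + R2) = 9 × 200/220 = 8.182 V

Final answer: 8.182 V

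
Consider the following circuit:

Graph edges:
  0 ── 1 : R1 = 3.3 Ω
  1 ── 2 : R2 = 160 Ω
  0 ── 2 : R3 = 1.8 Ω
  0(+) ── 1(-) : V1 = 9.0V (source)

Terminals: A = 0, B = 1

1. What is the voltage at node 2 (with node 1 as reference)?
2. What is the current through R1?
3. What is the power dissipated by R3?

Nodal analysis, taking node 1 as the 0 V reference.
Source V1 fixes V_0 = 9 V.
KCL at each unknown node (sum of currents leaving = 0; resistances in Ω):
  Node 2: (V_2 - 0)/160 + (V_2 - 9)/1.8 = 0
Collecting terms: 0.5618 × V_2 = 5  =>  V_2 = 8.9 V
Part 1:
  Read off the nodal solution: V_2 = 8.9 V
Part 2:
  I_R1 = (V_0 - V_1)/R1 = (9 - 0)/3.3 = 2.727 A
  Magnitude: I_R1 = 2.727 A
Part 3:
  I_R3 = (V_0 - V_2)/R3 = (9 - 8.9)/1.8 = 0.05562 A
  P_R3 = I_R3² × R3 = (0.05562)² × 1.8 = 0.005569 W

Final answers:
1. V_2 = 8.9 V
2. I_R1 = 2.727 A
3. P_R3 = 0.005569 W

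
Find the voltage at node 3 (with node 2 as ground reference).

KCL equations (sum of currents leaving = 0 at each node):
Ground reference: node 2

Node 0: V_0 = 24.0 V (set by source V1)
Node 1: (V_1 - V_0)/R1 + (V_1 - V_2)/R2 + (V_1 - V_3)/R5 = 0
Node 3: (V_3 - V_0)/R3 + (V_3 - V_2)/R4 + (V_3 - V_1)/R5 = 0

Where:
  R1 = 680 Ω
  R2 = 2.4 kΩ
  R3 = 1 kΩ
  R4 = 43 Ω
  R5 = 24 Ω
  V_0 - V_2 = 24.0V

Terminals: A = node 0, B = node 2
Nodal analysis, taking node 2 as the 0 V reference.
Source V1 fixes V_0 = 24 V.
KCL at each unknown node (sum of currents leaving = 0; resistances in Ω):
  Node 1: (V_1 - 24)/680 + (V_1 - 0)/2400 + (V_1 - V_3)/24 = 0
  Node 3: (V_3 - 24)/1000 + (V_3 - 0)/43 + (V_3 - V_1)/24 = 0
Collecting terms (coefficients in siemens):
  0.04355·V_1 - 0.04167·V_3 = 0.03529
  0.06592·V_3 - 0.04167·V_1 = 0.024
Determinant D = (0.04355)(0.06592) - (-0.04167)(-0.04167) = 0.001135
V_1 = [(0.03529)(0.06592) - (-0.04167)(0.024)]/D = 2.931 V
V_3 = [(0.04355)(0.024) - (0.03529)(-0.04167)]/D = 2.216 V
The requested potential is V_3 = 2.216 V.

Final answer: V_3 = 2.216 V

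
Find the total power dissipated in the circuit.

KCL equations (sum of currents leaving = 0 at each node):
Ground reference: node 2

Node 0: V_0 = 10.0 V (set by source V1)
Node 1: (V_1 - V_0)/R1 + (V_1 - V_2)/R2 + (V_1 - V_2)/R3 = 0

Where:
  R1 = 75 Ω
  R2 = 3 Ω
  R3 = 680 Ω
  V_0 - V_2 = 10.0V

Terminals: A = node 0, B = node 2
Nodal analysis, taking node 2 as the 0 V reference.
Source V1 fixes V_0 = 10 V.
KCL at each unknown node (sum of currents leaving = 0; resistances in Ω):
  Node 1: (V_1 - 10)/75 + (V_1 - 0)/3 + (V_1 - 0)/680 = 0
Collecting terms: 0.3481 × V_1 = 0.1333  =>  V_1 = 0.383 V
Power in each resistor, P = (ΔV)²/R:
  P_R1 = (10 - 0.383)²/75 = 1.233 W
  P_R2 = (0.383 - 0)²/3 = 0.04889 W
  P_R3 = (0.383 - 0)²/680 = 0.0002157 W
P_total = P_R1 + P_R2 + P_R3 = 1.282 W

Final answer: 1.282 W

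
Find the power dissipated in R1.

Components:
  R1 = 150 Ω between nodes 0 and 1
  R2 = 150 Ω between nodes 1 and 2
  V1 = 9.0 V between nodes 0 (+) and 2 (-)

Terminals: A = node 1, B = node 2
Nodal analysis, taking node 2 as the 0 V reference.
Source V1 fixes V_0 = 9 V.
KCL at each unknown node (sum of currents leaving = 0; resistances in Ω):
  Node 1: (V_1 - 9)/150 + (V_1 - 0)/150 = 0
Collecting terms: 0.01333 × V_1 = 0.06  =>  V_1 = 4.5 V
I_R1 = (V_0 - V_1)/R1 = (9 - 4.5)/150 = 0.03 A
P_R1 = I_R1² × R1 = (0.03)² × 150 = 0.135 W

Final answer: 0.135 W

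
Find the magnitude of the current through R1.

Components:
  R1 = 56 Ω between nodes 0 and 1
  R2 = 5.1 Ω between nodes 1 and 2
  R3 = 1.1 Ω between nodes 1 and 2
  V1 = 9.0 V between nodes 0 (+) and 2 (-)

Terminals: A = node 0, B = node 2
Nodal analysis, taking node 2 as the 0 V reference.
Source V1 fixes V_0 = 9 V.
KCL at each unknown node (sum of currents leaving = 0; resistances in Ω):
  Node 1: (V_1 - 9)/56 + (V_1 - 0)/5.1 + (V_1 - 0)/1.1 = 0
Collecting terms: 1.123 × V_1 = 0.1607  =>  V_1 = 0.1431 V
I_R1 = (V_0 - V_1)/R1 = (9 - 0.1431)/56 = 0.1582 A
|I_R1| = 0.1582 A

Final answer: |I_R1| = 0.1582 A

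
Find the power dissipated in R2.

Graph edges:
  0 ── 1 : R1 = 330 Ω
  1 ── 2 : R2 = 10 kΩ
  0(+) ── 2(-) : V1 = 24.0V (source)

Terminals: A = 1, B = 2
Nodal analysis, taking node 2 as the 0 V reference.
Source V1 fixes V_0 = 24 V.
KCL at each unknown node (sum of currents leaving = 0; resistances in Ω):
  Node 1: (V_1 - 24)/330 + (V_1 - 0)/10000 = 0
Collecting terms: 0.00313 × V_1 = 0.07273  =>  V_1 = 23.23 V
I_R2 = (V_1 - V_2)/R2 = (23.23 - 0)/10000 = 0.002323 A
P_R2 = I_R2² × R2 = (0.002323)² × 10000 = 0.05398 W

Final answer: 0.05398 W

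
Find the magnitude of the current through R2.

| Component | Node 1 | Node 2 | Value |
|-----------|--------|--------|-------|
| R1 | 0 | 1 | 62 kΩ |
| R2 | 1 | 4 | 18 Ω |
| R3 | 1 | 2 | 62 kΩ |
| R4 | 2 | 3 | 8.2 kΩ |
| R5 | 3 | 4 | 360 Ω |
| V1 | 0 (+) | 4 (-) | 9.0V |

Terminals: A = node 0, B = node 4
Nodal analysis, taking node 4 as the 0 V reference.
Source V1 fixes V_0 = 9 V.
KCL at each unknown node (sum of currents leaving = 0; resistances in Ω):
  Node 1: (V_1 - 9)/62000 + (V_1 - 0)/18 + (V_1 - V_2)/62000 = 0
  Node 2: (V_2 - V_1)/62000 + (V_2 - V_3)/8200 = 0
  Node 3: (V_3 - V_2)/8200 + (V_3 - 0)/360 = 0
Collecting terms (coefficients in siemens):
  0.05559·V_1 - 0.00001613·V_2 = 0.0001452
  0.0001381·V_2 - 0.00001613·V_1 - 0.000122·V_3 = 0
  0.0029·V_3 - 0.000122·V_2 = 0
Solving these 3 simultaneous equations (Gaussian elimination) gives:
  V_1 = 0.002611 V, V_2 = 0.0003168 V, V_3 = 0.00001332 V
I_R2 = (V_1 - V_4)/R2 = (0.002611 - 0)/18 = 0.0001451 A
|I_R2| = 0.0001451 A

Final answer: |I_R2| = 0.0001451 A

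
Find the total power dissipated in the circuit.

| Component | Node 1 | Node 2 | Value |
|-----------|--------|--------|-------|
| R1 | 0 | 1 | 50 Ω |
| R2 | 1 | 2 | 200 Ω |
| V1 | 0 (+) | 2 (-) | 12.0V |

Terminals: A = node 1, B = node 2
Nodal analysis, taking node 2 as the 0 V reference.
Source V1 fixes V_0 = 12 V.
KCL at each unknown node (sum of currents leaving = 0; resistances in Ω):
  Node 1: (V_1 - 12)/50 + (V_1 - 0)/200 = 0
Collecting terms: 0.025 × V_1 = 0.24  =>  V_1 = 9.6 V
Power in each resistor, P = (ΔV)²/R:
  P_R1 = (12 - 9.6)²/50 = 0.1152 W
  P_R2 = (9.6 - 0)²/200 = 0.4608 W
P_total = P_R1 + P_R2 = 0.576 W

Final answer: 0.576 W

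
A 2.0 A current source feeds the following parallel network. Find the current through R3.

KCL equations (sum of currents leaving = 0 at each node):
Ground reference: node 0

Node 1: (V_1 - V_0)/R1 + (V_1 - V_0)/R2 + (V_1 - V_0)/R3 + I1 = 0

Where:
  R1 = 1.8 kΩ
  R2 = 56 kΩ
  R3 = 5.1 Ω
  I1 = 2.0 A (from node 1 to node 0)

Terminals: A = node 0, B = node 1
All resistors sit directly between nodes 0 and 1, so they are in parallel and share one voltage V; the full source current 2 A splits among them.
1/R_par = 1/1800 + 1/56000 + 1/5.1 = 0.1967 S  =>  R_par = 5.085 Ω
V = I × R_par = 2 × 5.085 = 10.17 V
I_R3 = V/R3 = 10.17/5.1 = 1.994 A

Final answer: 1.994 A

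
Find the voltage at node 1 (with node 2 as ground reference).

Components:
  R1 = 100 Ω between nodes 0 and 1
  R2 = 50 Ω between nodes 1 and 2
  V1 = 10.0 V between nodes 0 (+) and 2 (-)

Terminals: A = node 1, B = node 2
Nodal analysis, taking node 2 as the 0 V reference.
Source V1 fixes V_0 = 10 V.
KCL at each unknown node (sum of currents leaving = 0; resistances in Ω):
  Node 1: (V_1 - 10)/100 + (V_1 - 0)/50 = 0
Collecting terms: 0.03 × V_1 = 0.1  =>  V_1 = 3.333 V
The requested potential is V_1 = 3.333 V.

Final answer: V_1 = 3.333 V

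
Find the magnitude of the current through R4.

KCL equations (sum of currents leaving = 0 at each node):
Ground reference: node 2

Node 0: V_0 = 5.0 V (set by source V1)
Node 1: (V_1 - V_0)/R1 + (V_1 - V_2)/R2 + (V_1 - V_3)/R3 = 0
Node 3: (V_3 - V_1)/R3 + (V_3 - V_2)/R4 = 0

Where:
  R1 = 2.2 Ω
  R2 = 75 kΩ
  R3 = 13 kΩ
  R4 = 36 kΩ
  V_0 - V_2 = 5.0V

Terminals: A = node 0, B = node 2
Nodal analysis, taking node 2 as the 0 V reference.
Source V1 fixes V_0 = 5 V.
KCL at each unknown node (sum of currents leaving = 0; resistances in Ω):
  Node 1: (V_1 - 5)/2.2 + (V_1 - 0)/75000 + (V_1 - V_3)/13000 = 0
  Node 3: (V_3 - V_1)/13000 + (V_3 - 0)/36000 = 0
Collecting terms (coefficients in siemens):
  0.4546·V_1 - 0.00007692·V_3 = 2.273
  0.0001047·V_3 - 0.00007692·V_1 = 0
Determinant D = (0.4546)(0.0001047) - (-0.00007692)(-0.00007692) = 0.00004759
V_1 = [(2.273)(0.0001047) - (-0.00007692)(0)]/D = 5 V
V_3 = [(0.4546)(0) - (2.273)(-0.00007692)]/D = 3.673 V
I_R4 = (V_2 - V_3)/R4 = (0 - 3.673)/36000 = -0.000102 A
|I_R4| = 0.000102 A

Final answer: |I_R4| = 0.000102 A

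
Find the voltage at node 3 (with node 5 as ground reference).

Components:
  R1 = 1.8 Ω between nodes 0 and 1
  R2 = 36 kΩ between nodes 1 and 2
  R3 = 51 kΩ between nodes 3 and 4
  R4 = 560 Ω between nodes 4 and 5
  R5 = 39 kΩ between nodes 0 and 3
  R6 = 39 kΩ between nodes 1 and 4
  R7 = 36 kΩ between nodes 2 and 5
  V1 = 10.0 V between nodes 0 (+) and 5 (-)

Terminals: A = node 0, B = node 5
Nodal analysis, taking node 5 as the 0 V reference.
Source V1 fixes V_0 = 10 V.
KCL at each unknown node (sum of currents leaving = 0; resistances in Ω):
  Node 1: (V_1 - 10)/1.8 + (V_1 - V_2)/36000 + (V_1 - V_4)/39000 = 0
  Node 2: (V_2 - V_1)/36000 + (V_2 - 0)/36000 = 0
  Node 3: (V_3 - V_4)/51000 + (V_3 - 10)/39000 = 0
  Node 4: (V_4 - V_3)/51000 + (V_4 - 0)/560 + (V_4 - V_1)/39000 = 0
Collecting terms (coefficients in siemens):
  0.5556·V_1 - 0.00002778·V_2 - 0.00002564·V_4 = 5.556
  0.00005556·V_2 - 0.00002778·V_1 = 0
  0.00004525·V_3 - 0.00001961·V_4 = 0.0002564
  0.001831·V_4 - 0.00002564·V_1 - 0.00001961·V_3 = 0
Solving these 4 simultaneous equations (Gaussian elimination) gives:
  V_1 = 9.999 V, V_2 = 5 V, V_3 = 5.754 V, V_4 = 0.2017 V
The requested potential is V_3 = 5.754 V.

Final answer: V_3 = 5.754 V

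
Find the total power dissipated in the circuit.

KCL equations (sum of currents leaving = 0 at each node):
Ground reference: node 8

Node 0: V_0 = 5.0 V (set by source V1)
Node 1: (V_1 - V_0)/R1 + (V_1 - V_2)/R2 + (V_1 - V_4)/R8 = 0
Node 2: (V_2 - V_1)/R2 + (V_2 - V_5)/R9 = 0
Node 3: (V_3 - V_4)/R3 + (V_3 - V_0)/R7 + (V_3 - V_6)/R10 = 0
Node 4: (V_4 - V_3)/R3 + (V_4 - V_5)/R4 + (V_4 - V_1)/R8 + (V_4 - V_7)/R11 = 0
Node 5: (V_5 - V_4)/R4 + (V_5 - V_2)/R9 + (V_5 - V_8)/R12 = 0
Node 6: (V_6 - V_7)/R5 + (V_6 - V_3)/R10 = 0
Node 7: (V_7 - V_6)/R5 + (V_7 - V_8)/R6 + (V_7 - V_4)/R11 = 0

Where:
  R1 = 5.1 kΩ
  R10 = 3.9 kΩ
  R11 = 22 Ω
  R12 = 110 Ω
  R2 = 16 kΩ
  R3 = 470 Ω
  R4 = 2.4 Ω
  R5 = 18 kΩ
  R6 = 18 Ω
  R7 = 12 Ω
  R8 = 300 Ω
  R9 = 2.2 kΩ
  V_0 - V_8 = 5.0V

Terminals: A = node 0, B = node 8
Nodal analysis, taking node 8 as the 0 V reference.
Source V1 fixes V_0 = 5 V.
KCL at each unknown node (sum of currents leaving = 0; resistances in Ω):
  Node 1: (V_1 - 5)/5100 + (V_1 - V_2)/16000 + (V_1 - V_4)/300 = 0
  Node 2: (V_2 - V_1)/16000 + (V_2 - V_5)/2200 = 0
  Node 3: (V_3 - V_4)/470 + (V_3 - 5)/12 + (V_3 - V_6)/3900 = 0
  Node 4: (V_4 - V_3)/470 + (V_4 - V_5)/2.4 + (V_4 - V_1)/300 + (V_4 - V_7)/22 = 0
  Node 5: (V_5 - V_4)/2.4 + (V_5 - V_2)/2200 + (V_5 - 0)/110 = 0
  Node 6: (V_6 - V_7)/18000 + (V_6 - V_3)/3900 = 0
  Node 7: (V_7 - V_6)/18000 + (V_7 - 0)/18 + (V_7 - V_4)/22 = 0
Collecting terms (coefficients in siemens):
  0.003592·V_1 - 0.0000625·V_2 - 0.003333·V_4 = 0.0009804
  0.000517·V_2 - 0.0000625·V_1 - 0.0004545·V_5 = 0
  0.08572·V_3 - 0.002128·V_4 - 0.0002564·V_6 = 0.4167
  0.4676·V_4 - 0.003333·V_1 - 0.002128·V_3 - 0.4167·V_5 - 0.04545·V_7 = 0
  0.4262·V_5 - 0.0004545·V_2 - 0.4167·V_4 = 0
  0.000312·V_6 - 0.0002564·V_3 - 0.00005556·V_7 = 0
  0.1011·V_7 - 0.04545·V_4 - 0.00005556·V_6 = 0
Solving these 7 simultaneous equations (Gaussian elimination) gives:
  V_1 = 0.5712 V, V_2 = 0.3402 V, V_3 = 4.881 V, V_4 = 0.3151 V
  V_5 = 0.3084 V, V_6 = 4.037 V, V_7 = 0.1439 V
Power in each resistor, P = (ΔV)²/R:
  P_R1 = (5 - 0.5712)²/5100 = 0.003846 W
  P_R2 = (0.5712 - 0.3402)²/16000 = 0.000003338 W
  P_R3 = (4.881 - 0.3151)²/470 = 0.04435 W
  P_R4 = (0.3151 - 0.3084)²/2.4 = 0.00001867 W
  P_R5 = (4.037 - 0.1439)²/18000 = 0.0008421 W
  P_R6 = (0.1439 - 0)²/18 = 0.001151 W
  P_R7 = (5 - 4.881)²/12 = 0.001183 W
  P_R8 = (0.5712 - 0.3151)²/300 = 0.0002188 W
  P_R9 = (0.3402 - 0.3084)²/2200 = 0.000000459 W
  P_R10 = (4.881 - 4.037)²/3900 = 0.0001825 W
  P_R11 = (0.3151 - 0.1439)²/22 = 0.001331 W
  P_R12 = (0.3084 - 0)²/110 = 0.0008645 W
P_total = P_R1 + P_R2 + P_R3 + P_R4 + P_R5 + P_R6 + P_R7 + P_R8 + P_R9 + P_R10 + P_R11 + P_R12 = 0.054 W

Final answer: 0.054 W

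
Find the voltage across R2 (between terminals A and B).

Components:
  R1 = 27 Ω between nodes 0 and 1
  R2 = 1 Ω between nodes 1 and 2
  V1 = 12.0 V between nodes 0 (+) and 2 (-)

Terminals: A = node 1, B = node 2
R1 and R2 are in series across V1 (node 0 → node 1 → node 2), and the output A–B is taken across R2, so this is a voltage divider.
Series current: I = V1/(R1 + R2) = 12/(27 + 1) = 12/28 = 0.4286 A
V_R2 = I × R2 = V1 × R2/(R1 + R2) = 12 × 1/28 = 0.4286 V

Final answer: 0.4286 V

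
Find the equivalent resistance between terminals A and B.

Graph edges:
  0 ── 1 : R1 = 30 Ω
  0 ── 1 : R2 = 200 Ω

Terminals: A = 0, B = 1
Reduce the network between node 0 (A) and node 1 (B) by series/parallel combination:
  Rp1 = R1 ‖ R2 (parallel, both between nodes 0 and 1) = 1/(1/30 + 1/200) = 26.09 Ω
R_eq = 26.09 Ω

Final answer: 26.09 Ω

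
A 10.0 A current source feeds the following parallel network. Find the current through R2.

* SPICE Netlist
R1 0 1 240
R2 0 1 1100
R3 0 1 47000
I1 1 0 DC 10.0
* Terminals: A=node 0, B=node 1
All resistors sit directly between nodes 0 and 1, so they are in parallel and share one voltage V; the full source current 10 A splits among them.
1/R_par = 1/240 + 1/1100 + 1/47000 = 0.005097 S  =>  R_par = 196.2 Ω
V = I × R_par = 10 × 196.2 = 1962 V
I_R2 = V/R2 = 1962/1100 = 1.784 A

Final answer: 1.784 A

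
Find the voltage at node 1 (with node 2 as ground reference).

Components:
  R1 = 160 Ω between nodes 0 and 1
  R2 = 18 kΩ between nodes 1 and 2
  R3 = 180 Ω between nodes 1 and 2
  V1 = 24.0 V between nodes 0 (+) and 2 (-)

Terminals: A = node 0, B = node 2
Nodal analysis, taking node 2 as the 0 V reference.
Source V1 fixes V_0 = 24 V.
KCL at each unknown node (sum of currents leaving = 0; resistances in Ω):
  Node 1: (V_1 - 24)/160 + (V_1 - 0)/18000 + (V_1 - 0)/180 = 0
Collecting terms: 0.01186 × V_1 = 0.15  =>  V_1 = 12.65 V
The requested potential is V_1 = 12.65 V.

Final answer: V_1 = 12.65 V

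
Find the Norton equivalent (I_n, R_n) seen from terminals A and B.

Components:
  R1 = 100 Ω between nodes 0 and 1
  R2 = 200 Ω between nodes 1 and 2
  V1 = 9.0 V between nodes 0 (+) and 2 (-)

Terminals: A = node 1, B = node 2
Find the Thévenin equivalent first; then I_n = V_th/R_th and R_n = R_th.
Step 1 — V_th is the open-circuit voltage V_A - V_B (nothing connected across the terminals).
Nodal analysis, taking node 2 as the 0 V reference.
Source V1 fixes V_0 = 9 V.
KCL at each unknown node (sum of currents leaving = 0; resistances in Ω):
  Node 1: (V_1 - 9)/100 + (V_1 - 0)/200 = 0
Collecting terms: 0.015 × V_1 = 0.09  =>  V_1 = 6 V
V_th = V_1 - V_2 = 6 - 0 = 6 V
Step 2 — R_th: zero the source — replace V1 by a short circuit (node 2 merges into node 0) — and find the resistance seen between A (node 1) and B (node 0).
Reduce the network between node 1 (A) and node 0 (B) by series/parallel combination:
  Rp1 = R1 ‖ R2 (parallel, both between nodes 0 and 1) = 1/(1/100 + 1/200) = 66.67 Ω
R_th = 66.67 Ω
I_n = V_th/R_th = 6/66.67 = 0.09 A, and R_n = R_th = 66.67 Ω

Final answer: I_n = 0.09 A, R_n = 66.67 Ω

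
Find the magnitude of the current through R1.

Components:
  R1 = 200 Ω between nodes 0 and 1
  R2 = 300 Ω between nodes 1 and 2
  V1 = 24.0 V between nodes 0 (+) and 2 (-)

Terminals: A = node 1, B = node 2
Nodal analysis, taking node 2 as the 0 V reference.
Source V1 fixes V_0 = 24 V.
KCL at each unknown node (sum of currents leaving = 0; resistances in Ω):
  Node 1: (V_1 - 24)/200 + (V_1 - 0)/300 = 0
Collecting terms: 0.008333 × V_1 = 0.12  =>  V_1 = 14.4 V
I_R1 = (V_0 - V_1)/R1 = (24 - 14.4)/200 = 0.048 A
|I_R1| = 0.048 A

Final answer: |I_R1| = 0.048 A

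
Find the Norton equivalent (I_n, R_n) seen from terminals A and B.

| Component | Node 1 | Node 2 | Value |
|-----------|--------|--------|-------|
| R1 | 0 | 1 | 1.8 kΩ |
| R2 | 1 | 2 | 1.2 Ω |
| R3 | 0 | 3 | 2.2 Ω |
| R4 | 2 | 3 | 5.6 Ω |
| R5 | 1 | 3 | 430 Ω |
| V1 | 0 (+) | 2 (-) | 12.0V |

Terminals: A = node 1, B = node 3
Find the Thévenin equivalent first; then I_n = V_th/R_th and R_n = R_th.
Step 1 — V_th is the open-circuit voltage V_A - V_B (nothing connected across the terminals).
Nodal analysis, taking node 2 as the 0 V reference.
Source V1 fixes V_0 = 12 V.
KCL at each unknown node (sum of currents leaving = 0; resistances in Ω):
  Node 1: (V_1 - 12)/1800 + (V_1 - 0)/1.2 + (V_1 - V_3)/430 = 0
  Node 3: (V_3 - 12)/2.2 + (V_3 - 0)/5.6 + (V_3 - V_1)/430 = 0
Collecting terms (coefficients in siemens):
  0.8362·V_1 - 0.002326·V_3 = 0.006667
  0.6354·V_3 - 0.002326·V_1 = 5.455
Determinant D = (0.8362)(0.6354) - (-0.002326)(-0.002326) = 0.5314
V_1 = [(0.006667)(0.6354) - (-0.002326)(5.455)]/D = 0.03185 V
V_3 = [(0.8362)(5.455) - (0.006667)(-0.002326)]/D = 8.584 V
V_th = V_1 - V_3 = 0.03185 - 8.584 = -8.552 V
Step 2 — R_th: zero the source — replace V1 by a short circuit (node 2 merges into node 0) — and find the resistance seen between A (node 1) and B (node 3).
Reduce the network between node 1 (A) and node 3 (B) by series/parallel combination:
  Rp1 = R1 ‖ R2 (parallel, both between nodes 0 and 1) = 1/(1/1800 + 1/1.2) = 1.199 Ω
  Rp2 = R3 ‖ R4 (parallel, both between nodes 0 and 3) = 1/(1/2.2 + 1/5.6) = 1.579 Ω
  Rs1 = Rp1 + Rp2 (series, joined only at node 0) = 1.199 + 1.579 = 2.779 Ω
  Rp3 = R5 ‖ Rs1 (parallel, both between nodes 1 and 3) = 1/(1/430 + 1/2.779) = 2.761 Ω
R_th = 2.761 Ω
I_n = V_th/R_th = -8.552/2.761 = -3.098 A, and R_n = R_th = 2.761 Ω

Final answer: I_n = -3.098 A, R_n = 2.761 Ω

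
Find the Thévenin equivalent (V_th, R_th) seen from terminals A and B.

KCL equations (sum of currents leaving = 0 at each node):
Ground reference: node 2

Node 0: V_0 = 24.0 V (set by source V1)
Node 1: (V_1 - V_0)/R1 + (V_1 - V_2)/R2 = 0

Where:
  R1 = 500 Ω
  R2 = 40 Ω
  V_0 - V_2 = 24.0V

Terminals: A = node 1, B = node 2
Step 1 — V_th is the open-circuit voltage V_A - V_B (nothing connected across the terminals).
Nodal analysis, taking node 2 as the 0 V reference.
Source V1 fixes V_0 = 24 V.
KCL at each unknown node (sum of currents leaving = 0; resistances in Ω):
  Node 1: (V_1 - 24)/500 + (V_1 - 0)/40 = 0
Collecting terms: 0.027 × V_1 = 0.048  =>  V_1 = 1.778 V
V_th = V_1 - V_2 = 1.778 - 0 = 1.778 V
Step 2 — R_th: zero the source — replace V1 by a short circuit (node 2 merges into node 0) — and find the resistance seen between A (node 1) and B (node 0).
Reduce the network between node 1 (A) and node 0 (B) by series/parallel combination:
  Rp1 = R1 ‖ R2 (parallel, both between nodes 0 and 1) = 1/(1/500 + 1/40) = 37.04 Ω
R_th = 37.04 Ω

Final answer: V_th = 1.778 V, R_th = 37.04 Ω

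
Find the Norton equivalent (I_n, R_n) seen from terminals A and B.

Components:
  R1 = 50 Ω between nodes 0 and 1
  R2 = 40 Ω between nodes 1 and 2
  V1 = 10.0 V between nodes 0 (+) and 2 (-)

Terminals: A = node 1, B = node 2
Find the Thévenin equivalent first; then I_n = V_th/R_th and R_n = R_th.
Step 1 — V_th is the open-circuit voltage V_A - V_B (nothing connected across the terminals).
Nodal analysis, taking node 2 as the 0 V reference.
Source V1 fixes V_0 = 10 V.
KCL at each unknown node (sum of currents leaving = 0; resistances in Ω):
  Node 1: (V_1 - 10)/50 + (V_1 - 0)/40 = 0
Collecting terms: 0.045 × V_1 = 0.2  =>  V_1 = 4.444 V
V_th = V_1 - V_2 = 4.444 - 0 = 4.444 V
Step 2 — R_th: zero the source — replace V1 by a short circuit (node 2 merges into node 0) — and find the resistance seen between A (node 1) and B (node 0).
Reduce the network between node 1 (A) and node 0 (B) by series/parallel combination:
  Rp1 = R1 ‖ R2 (parallel, both between nodes 0 and 1) = 1/(1/50 + 1/40) = 22.22 Ω
R_th = 22.22 Ω
I_n = V_th/R_th = 4.444/22.22 = 0.2 A, and R_n = R_th = 22.22 Ω

Final answer: I_n = 0.2 A, R_n = 22.22 Ω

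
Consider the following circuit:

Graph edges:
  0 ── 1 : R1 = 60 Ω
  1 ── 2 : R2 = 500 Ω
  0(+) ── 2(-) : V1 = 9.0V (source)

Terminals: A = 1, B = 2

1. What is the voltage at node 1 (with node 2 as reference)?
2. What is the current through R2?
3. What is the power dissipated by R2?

Nodal analysis, taking node 2 as the 0 V reference.
Source V1 fixes V_0 = 9 V.
KCL at each unknown node (sum of currents leaving = 0; resistances in Ω):
  Node 1: (V_1 - 9)/60 + (V_1 - 0)/500 = 0
Collecting terms: 0.01867 × V_1 = 0.15  =>  V_1 = 8.036 V
Part 1:
  Read off the nodal solution: V_1 = 8.036 V
Part 2:
  I_R2 = (V_1 - V_2)/R2 = (8.036 - 0)/500 = 0.01607 A
  Magnitude: I_R2 = 0.01607 A
Part 3:
  I_R2 = (V_1 - V_2)/R2 = (8.036 - 0)/500 = 0.01607 A
  P_R2 = I_R2² × R2 = (0.01607)² × 500 = 0.1291 W

Final answers:
1. V_1 = 8.036 V
2. I_R2 = 0.01607 A
3. P_R2 = 0.1291 W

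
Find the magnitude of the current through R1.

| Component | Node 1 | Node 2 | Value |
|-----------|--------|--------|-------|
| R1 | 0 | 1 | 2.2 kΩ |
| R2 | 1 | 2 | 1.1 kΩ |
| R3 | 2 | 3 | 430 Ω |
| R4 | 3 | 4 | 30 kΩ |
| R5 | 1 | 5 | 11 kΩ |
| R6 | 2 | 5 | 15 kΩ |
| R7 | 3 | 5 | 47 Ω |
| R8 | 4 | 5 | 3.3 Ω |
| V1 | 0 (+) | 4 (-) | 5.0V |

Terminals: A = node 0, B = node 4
Nodal analysis, taking node 4 as the 0 V reference.
Source V1 fixes V_0 = 5 V.
KCL at each unknown node (sum of currents leaving = 0; resistances in Ω):
  Node 1: (V_1 - 5)/2200 + (V_1 - V_2)/1100 + (V_1 - V_5)/11000 = 0
  Node 2: (V_2 - V_1)/1100 + (V_2 - V_3)/430 + (V_2 - V_5)/15000 = 0
  Node 3: (V_3 - V_2)/430 + (V_3 - 0)/30000 + (V_3 - V_5)/47 = 0
  Node 5: (V_5 - V_1)/11000 + (V_5 - V_2)/15000 + (V_5 - V_3)/47 + (V_5 - 0)/3.3 = 0
Collecting terms (coefficients in siemens):
  0.001455·V_1 - 0.0009091·V_2 - 0.00009091·V_5 = 0.002273
  0.003301·V_2 - 0.0009091·V_1 - 0.002326·V_3 - 0.00006667·V_5 = 0
  0.02364·V_3 - 0.002326·V_2 - 0.02128·V_5 = 0
  0.3245·V_5 - 0.00009091·V_1 - 0.00006667·V_2 - 0.02128·V_3 = 0
Solving these 4 simultaneous equations (Gaussian elimination) gives:
  V_1 = 1.92 V, V_2 = 0.5713 V, V_3 = 0.06036 V, V_5 = 0.004614 V
I_R1 = (V_0 - V_1)/R1 = (5 - 1.92)/2200 = 0.0014 A
|I_R1| = 0.0014 A

Final answer: |I_R1| = 0.0014 A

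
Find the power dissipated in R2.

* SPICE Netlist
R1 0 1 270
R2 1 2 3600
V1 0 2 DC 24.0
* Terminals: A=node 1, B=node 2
Nodal analysis, taking node 2 as the 0 V reference.
Source V1 fixes V_0 = 24 V.
KCL at each unknown node (sum of currents leaving = 0; resistances in Ω):
  Node 1: (V_1 - 24)/270 + (V_1 - 0)/3600 = 0
Collecting terms: 0.003981 × V_1 = 0.08889  =>  V_1 = 22.33 V
I_R2 = (V_1 - V_2)/R2 = (22.33 - 0)/3600 = 0.006202 A
P_R2 = I_R2² × R2 = (0.006202)² × 3600 = 0.1385 W

Final answer: 0.1385 W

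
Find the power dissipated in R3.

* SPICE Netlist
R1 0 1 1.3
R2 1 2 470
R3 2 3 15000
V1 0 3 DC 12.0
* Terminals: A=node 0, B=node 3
Nodal analysis, taking node 3 as the 0 V reference.
Source V1 fixes V_0 = 12 V.
KCL at each unknown node (sum of currents leaving = 0; resistances in Ω):
  Node 1: (V_1 - 12)/1.3 + (V_1 - V_2)/470 = 0
  Node 2: (V_2 - V_1)/470 + (V_2 - 0)/15000 = 0
Collecting terms (coefficients in siemens):
  0.7714·V_1 - 0.002128·V_2 = 9.231
  0.002194·V_2 - 0.002128·V_1 = 0
Determinant D = (0.7714)(0.002194) - (-0.002128)(-0.002128) = 0.001688
V_1 = [(9.231)(0.002194) - (-0.002128)(0)]/D = 12 V
V_2 = [(0.7714)(0) - (9.231)(-0.002128)]/D = 11.63 V
I_R3 = (V_2 - V_3)/R3 = (11.63 - 0)/15000 = 0.0007756 A
P_R3 = I_R3² × R3 = (0.0007756)² × 15000 = 0.009024 W

Final answer: 0.009024 W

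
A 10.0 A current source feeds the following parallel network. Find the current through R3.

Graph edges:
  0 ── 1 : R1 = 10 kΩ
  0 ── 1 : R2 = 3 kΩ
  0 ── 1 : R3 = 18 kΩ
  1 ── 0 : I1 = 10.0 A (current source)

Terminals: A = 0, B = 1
All resistors sit directly between nodes 0 and 1, so they are in parallel and share one voltage V; the full source current 10 A splits among them.
1/R_par = 1/10000 + 1/3000 + 1/18000 = 0.0004889 S  =>  R_par = 2045 Ω
V = I × R_par = 10 × 2045 = 20450 V
I_R3 = V/R3 = 20450/18000 = 1.136 A

Final answer: 1.136 A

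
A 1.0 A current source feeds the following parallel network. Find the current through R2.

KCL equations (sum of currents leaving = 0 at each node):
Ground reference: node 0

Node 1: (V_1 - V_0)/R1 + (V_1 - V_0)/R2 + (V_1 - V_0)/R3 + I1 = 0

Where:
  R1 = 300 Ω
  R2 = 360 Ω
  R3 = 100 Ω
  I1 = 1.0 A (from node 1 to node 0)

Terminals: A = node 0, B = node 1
All resistors sit directly between nodes 0 and 1, so they are in parallel and share one voltage V; the full source current 1 A splits among them.
1/R_par = 1/300 + 1/360 + 1/100 = 0.01611 S  =>  R_par = 62.07 Ω
V = I × R_par = 1 × 62.07 = 62.07 V
I_R2 = V/R2 = 62.07/360 = 0.1724 A

Final answer: 0.1724 A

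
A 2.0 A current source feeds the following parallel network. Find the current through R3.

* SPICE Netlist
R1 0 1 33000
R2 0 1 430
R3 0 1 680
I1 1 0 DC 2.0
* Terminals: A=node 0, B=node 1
All resistors sit directly between nodes 0 and 1, so they are in parallel and share one voltage V; the full source current 2 A splits among them.
1/R_par = 1/33000 + 1/430 + 1/680 = 0.003826 S  =>  R_par = 261.3 Ω
V = I × R_par = 2 × 261.3 = 522.7 V
I_R3 = V/R3 = 522.7/680 = 0.7686 A

Final answer: 0.7686 A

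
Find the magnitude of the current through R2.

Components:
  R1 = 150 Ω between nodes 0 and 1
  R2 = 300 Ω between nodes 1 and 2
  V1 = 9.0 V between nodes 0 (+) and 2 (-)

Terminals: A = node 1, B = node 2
Nodal analysis, taking node 2 as the 0 V reference.
Source V1 fixes V_0 = 9 V.
KCL at each unknown node (sum of currents leaving = 0; resistances in Ω):
  Node 1: (V_1 - 9)/150 + (V_1 - 0)/300 = 0
Collecting terms: 0.01 × V_1 = 0.06  =>  V_1 = 6 V
I_R2 = (V_1 - V_2)/R2 = (6 - 0)/300 = 0.02 A
|I_R2| = 0.02 A

Final answer: |I_R2| = 0.02 A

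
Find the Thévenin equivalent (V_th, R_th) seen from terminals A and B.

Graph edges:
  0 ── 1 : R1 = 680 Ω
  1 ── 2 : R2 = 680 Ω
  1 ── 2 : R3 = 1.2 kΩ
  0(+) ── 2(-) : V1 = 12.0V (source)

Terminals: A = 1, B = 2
Step 1 — V_th is the open-circuit voltage V_A - V_B (nothing connected across the terminals).
Nodal analysis, taking node 2 as the 0 V reference.
Source V1 fixes V_0 = 12 V.
KCL at each unknown node (sum of currents leaving = 0; resistances in Ω):
  Node 1: (V_1 - 12)/680 + (V_1 - 0)/680 + (V_1 - 0)/1200 = 0
Collecting terms: 0.003775 × V_1 = 0.01765  =>  V_1 = 4.675 V
V_th = V_1 - V_2 = 4.675 - 0 = 4.675 V
Step 2 — R_th: zero the source — replace V1 by a short circuit (node 2 merges into node 0) — and find the resistance seen between A (node 1) and B (node 0).
Reduce the network between node 1 (A) and node 0 (B) by series/parallel combination:
  Rp1 = R1 ‖ R2 ‖ R3 (parallel, all between nodes 0 and 1) = 1/(1/680 + 1/680 + 1/1200) = 264.9 Ω
R_th = 264.9 Ω

Final answer: V_th = 4.675 V, R_th = 264.9 Ω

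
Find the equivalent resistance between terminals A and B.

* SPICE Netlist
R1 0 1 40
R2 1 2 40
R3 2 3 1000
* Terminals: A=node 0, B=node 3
Reduce the network between node 0 (A) and node 3 (B) by series/parallel combination:
  Rs1 = R1 + R2 (series, joined only at node 1) = 40 + 40 = 80 Ω
  Rs2 = R3 + Rs1 (series, joined only at node 2) = 1000 + 80 = 1080 Ω
R_eq = 1.08 kΩ

Final answer: 1.08 kΩ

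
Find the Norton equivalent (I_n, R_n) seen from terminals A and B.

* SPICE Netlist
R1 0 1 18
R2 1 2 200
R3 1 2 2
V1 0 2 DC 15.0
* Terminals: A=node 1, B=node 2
Find the Thévenin equivalent first; then I_n = V_th/R_th and R_n = R_th.
Step 1 — V_th is the open-circuit voltage V_A - V_B (nothing connected across the terminals).
Nodal analysis, taking node 2 as the 0 V reference.
Source V1 fixes V_0 = 15 V.
KCL at each unknown node (sum of currents leaving = 0; resistances in Ω):
  Node 1: (V_1 - 15)/18 + (V_1 - 0)/200 + (V_1 - 0)/2 = 0
Collecting terms: 0.5606 × V_1 = 0.8333  =>  V_1 = 1.487 V
V_th = V_1 - V_2 = 1.487 - 0 = 1.487 V
Step 2 — R_th: zero the source — replace V1 by a short circuit (node 2 merges into node 0) — and find the resistance seen between A (node 1) and B (node 0).
Reduce the network between node 1 (A) and node 0 (B) by series/parallel combination:
  Rp1 = R1 ‖ R2 ‖ R3 (parallel, all between nodes 0 and 1) = 1/(1/18 + 1/200 + 1/2) = 1.784 Ω
R_th = 1.784 Ω
I_n = V_th/R_th = 1.487/1.784 = 0.8333 A, and R_n = R_th = 1.784 Ω

Final answer: I_n = 0.8333 A, R_n = 1.784 Ω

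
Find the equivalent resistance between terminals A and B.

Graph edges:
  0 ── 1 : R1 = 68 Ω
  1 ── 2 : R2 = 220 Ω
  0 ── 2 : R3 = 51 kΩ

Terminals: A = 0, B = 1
Reduce the network between node 0 (A) and node 1 (B) by series/parallel combination:
  Rs1 = R3 + R2 (series, joined only at node 2) = 51000 + 220 = 51220 Ω
  Rp1 = R1 ‖ Rs1 (parallel, both between nodes 0 and 1) = 1/(1/68 + 1/51220) = 67.91 Ω
R_eq = 67.91 Ω

Final answer: 67.91 Ω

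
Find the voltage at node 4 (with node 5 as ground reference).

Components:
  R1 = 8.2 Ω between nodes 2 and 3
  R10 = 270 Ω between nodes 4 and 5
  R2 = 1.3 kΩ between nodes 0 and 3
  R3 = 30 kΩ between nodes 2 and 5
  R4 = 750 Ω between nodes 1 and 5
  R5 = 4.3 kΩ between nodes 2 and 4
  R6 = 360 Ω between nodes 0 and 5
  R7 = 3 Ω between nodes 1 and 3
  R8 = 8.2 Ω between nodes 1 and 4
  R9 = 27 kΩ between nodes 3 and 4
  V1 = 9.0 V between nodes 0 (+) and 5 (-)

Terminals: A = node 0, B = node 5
Nodal analysis, taking node 5 as the 0 V reference.
Source V1 fixes V_0 = 9 V.
KCL at each unknown node (sum of currents leaving = 0; resistances in Ω):
  Node 1: (V_1 - 0)/750 + (V_1 - V_3)/3 + (V_1 - V_4)/8.2 = 0
  Node 2: (V_2 - V_3)/8.2 + (V_2 - 0)/30000 + (V_2 - V_4)/4300 = 0
  Node 3: (V_3 - V_2)/8.2 + (V_3 - 9)/1300 + (V_3 - V_1)/3 + (V_3 - V_4)/27000 = 0
  Node 4: (V_4 - V_2)/4300 + (V_4 - V_1)/8.2 + (V_4 - V_3)/27000 + (V_4 - 0)/270 = 0
Collecting terms (coefficients in siemens):
  0.4566·V_1 - 0.3333·V_3 - 0.122·V_4 = 0
  0.1222·V_2 - 0.122·V_3 - 0.0002326·V_4 = 0
  0.4561·V_3 - 0.3333·V_1 - 0.122·V_2 - 0.00003704·V_4 = 0.006923
  0.1259·V_4 - 0.122·V_1 - 0.0002326·V_2 - 0.00003704·V_3 = 0
Solving these 4 simultaneous equations (Gaussian elimination) gives:
  V_1 = 1.206 V, V_2 = 1.223 V, V_3 = 1.223 V, V_4 = 1.17 V
The requested potential is V_4 = 1.17 V.

Final answer: V_4 = 1.17 V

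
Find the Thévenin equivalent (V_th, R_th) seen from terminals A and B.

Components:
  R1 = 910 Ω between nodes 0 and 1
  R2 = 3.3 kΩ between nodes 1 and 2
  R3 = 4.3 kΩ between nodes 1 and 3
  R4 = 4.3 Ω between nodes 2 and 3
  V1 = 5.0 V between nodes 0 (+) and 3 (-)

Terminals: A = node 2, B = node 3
Step 1 — V_th is the open-circuit voltage V_A - V_B (nothing connected across the terminals).
Nodal analysis, taking node 3 as the 0 V reference.
Source V1 fixes V_0 = 5 V.
KCL at each unknown node (sum of currents leaving = 0; resistances in Ω):
  Node 1: (V_1 - 5)/910 + (V_1 - V_2)/3300 + (V_1 - 0)/4300 = 0
  Node 2: (V_2 - V_1)/3300 + (V_2 - 0)/4.3 = 0
Collecting terms (coefficients in siemens):
  0.001634·V_1 - 0.000303·V_2 = 0.005495
  0.2329·V_2 - 0.000303·V_1 = 0
Determinant D = (0.001634)(0.2329) - (-0.000303)(-0.000303) = 0.0003805
V_1 = [(0.005495)(0.2329) - (-0.000303)(0)]/D = 3.362 V
V_2 = [(0.001634)(0) - (0.005495)(-0.000303)]/D = 0.004376 V
V_th = V_2 - V_3 = 0.004376 - 0 = 0.004376 V
Step 2 — R_th: zero the source — replace V1 by a short circuit (node 3 merges into node 0) — and find the resistance seen between A (node 2) and B (node 0).
Reduce the network between node 2 (A) and node 0 (B) by series/parallel combination:
  Rp1 = R1 ‖ R3 (parallel, both between nodes 0 and 1) = 1/(1/910 + 1/4300) = 751.1 Ω
  Rs1 = R2 + Rp1 (series, joined only at node 1) = 3300 + 751.1 = 4051 Ω
  Rp2 = R4 ‖ Rs1 (parallel, both between nodes 0 and 2) = 1/(1/4.3 + 1/4051) = 4.295 Ω
R_th = 4.295 Ω

Final answer: V_th = 0.004376 V, R_th = 4.295 Ω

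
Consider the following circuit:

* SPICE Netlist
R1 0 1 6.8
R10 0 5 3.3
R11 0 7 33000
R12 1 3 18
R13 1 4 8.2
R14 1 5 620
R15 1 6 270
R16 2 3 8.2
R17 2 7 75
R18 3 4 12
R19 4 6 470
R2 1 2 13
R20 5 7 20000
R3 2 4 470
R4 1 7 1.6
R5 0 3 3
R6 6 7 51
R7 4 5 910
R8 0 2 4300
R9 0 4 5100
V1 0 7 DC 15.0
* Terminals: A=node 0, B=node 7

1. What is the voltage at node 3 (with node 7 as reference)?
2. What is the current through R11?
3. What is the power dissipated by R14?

Nodal analysis, taking node 7 as the 0 V reference.
Source V1 fixes V_0 = 15 V.
KCL at each unknown node (sum of currents leaving = 0; resistances in Ω):
  Node 1: (V_1 - 15)/6.8 + (V_1 - V_2)/13 + (V_1 - 0)/1.6 + (V_1 - V_3)/18 + (V_1 - V_4)/8.2 + (V_1 - V_5)/620 + (V_1 - V_6)/270 = 0
  Node 2: (V_2 - V_1)/13 + (V_2 - V_4)/470 + (V_2 - 15)/4300 + (V_2 - V_3)/8.2 + (V_2 - 0)/75 = 0
  Node 3: (V_3 - 15)/3 + (V_3 - V_1)/18 + (V_3 - V_2)/8.2 + (V_3 - V_4)/12 = 0
  Node 4: (V_4 - V_2)/470 + (V_4 - V_5)/910 + (V_4 - 15)/5100 + (V_4 - V_1)/8.2 + (V_4 - V_3)/12 + (V_4 - V_6)/470 = 0
  Node 5: (V_5 - V_4)/910 + (V_5 - 15)/3.3 + (V_5 - V_1)/620 + (V_5 - 0)/20000 = 0
  Node 6: (V_6 - 0)/51 + (V_6 - V_1)/270 + (V_6 - V_4)/470 = 0
Collecting terms (coefficients in siemens):
  1.032·V_1 - 0.07692·V_2 - 0.05556·V_3 - 0.122·V_4 - 0.001613·V_5 - 0.003704·V_6 = 2.206
  0.2146·V_2 - 0.07692·V_1 - 0.122·V_3 - 0.002128·V_4 = 0.003488
  0.5942·V_3 - 0.05556·V_1 - 0.122·V_2 - 0.08333·V_4 = 5
  0.2108·V_4 - 0.122·V_1 - 0.002128·V_2 - 0.08333·V_3 - 0.001099·V_5 - 0.002128·V_6 = 0.002941
  0.3058·V_5 - 0.001613·V_1 - 0.001099·V_4 = 4.545
  0.02544·V_6 - 0.003704·V_1 - 0.002128·V_4 = 0
Solving these 6 simultaneous equations (Gaussian elimination) gives:
  V_1 = 4.239 V, V_2 = 8.137 V, V_3 = 11.49 V, V_4 = 7.179 V
  V_5 = 14.91 V, V_6 = 1.218 V
Part 1:
  Read off the nodal solution: V_3 = 11.49 V
Part 2:
  I_R11 = (V_0 - V_7)/R11 = (15 - 0)/33000 = 0.0004545 A
  Magnitude: I_R11 = 0.0004545 A
Part 3:
  I_R14 = (V_1 - V_5)/R14 = (4.239 - 14.91)/620 = -0.01722 A
  P_R14 = I_R14² × R14 = (-0.01722)² × 620 = 0.1837 W

Final answers:
1. V_3 = 11.49 V
2. I_R11 = 0.0004545 A
3. P_R14 = 0.1837 W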